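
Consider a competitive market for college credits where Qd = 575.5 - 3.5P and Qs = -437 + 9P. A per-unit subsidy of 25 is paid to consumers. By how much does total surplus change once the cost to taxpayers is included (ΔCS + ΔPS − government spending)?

Net change in total surplus = -787.5

Pre-subsidy: 575.5 - 3.5P = -437 + 9P gives P* = 81, Q* = 292.
With the rebate, buyers effectively pay Pb = Ps − 25, where Ps is the price sellers receive.
Demand in terms of Ps becomes Qd = 575.5 − 3.5(Ps − 25) = 663 - 3.5Ps. Setting this equal to supply: 663 - 3.5Ps = -437 + 9Ps, so Ps = 88.
Buyers pay Pb = 88 − 25 = 63; Q' = -437 + 9·88 = 355.
ΔCS = ½(292 + 355)(81 − 63) = 5823; ΔPS = ½(292 + 355)(88 − 81) = 2264.5.
Government spending = 25 × 355 = 8875.
Net change = 5823 + 2264.5 − 8875 = -787.5. The loss equals the DWL triangle ½·25·63.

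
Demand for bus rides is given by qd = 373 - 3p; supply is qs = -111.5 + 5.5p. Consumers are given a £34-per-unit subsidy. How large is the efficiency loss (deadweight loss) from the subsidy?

Pre-subsidy: 373 - 3p = -111.5 + 5.5p gives p* = 57, q* = 202.
With the rebate, buyers effectively pay pb = ps − 34, where ps is the price sellers receive.
Demand in terms of ps becomes qd = 373 − 3(ps − 34) = 475 - 3ps. Setting this equal to supply: 475 - 3ps = -111.5 + 5.5ps, so ps = 69.
Buyers pay pb = 69 − 34 = 35; q' = -111.5 + 5.5·69 = 268.
The subsidy expands output by 268 − 202 = 66 past the efficient level; on those units the gap between marginal cost and willingness to pay runs from 0 up to 34.
DWL = ½ × 34 × 66 = 1122.

Deadweight loss = £1122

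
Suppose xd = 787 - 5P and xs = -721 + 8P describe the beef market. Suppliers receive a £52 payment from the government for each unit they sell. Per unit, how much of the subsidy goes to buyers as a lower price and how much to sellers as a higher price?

Buyers gain £32 per unit; sellers gain £20 per unit

Pre-subsidy: 787 - 5P = -721 + 8P gives P* = 116, x* = 207.
With the subsidy, sellers receive Ps = Pb + 52 for each unit, where Pb is the price buyers pay.
Supply in terms of Pb becomes xs = -721 + 8(Pb + 52) = -305 + 8Pb. Setting this equal to demand: 787 - 5Pb = -305 + 8Pb, so Pb = 84.
Sellers receive Ps = 84 + 52 = 136; x' = 787 − 5·84 = 367.
Buyers' price falls by P* − Pb = 116 − 84 = 32; sellers' price rises by Ps − P* = 136 − 116 = 20.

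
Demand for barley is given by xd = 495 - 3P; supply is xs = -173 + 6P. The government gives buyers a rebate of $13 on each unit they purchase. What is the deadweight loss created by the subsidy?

Deadweight loss = $169

Pre-subsidy: 495 - 3P = -173 + 6P gives P* = 668/9, x* = 817/3.
With the rebate, buyers effectively pay Pb = Ps − 13, where Ps is the price sellers receive.
Demand in terms of Ps becomes xd = 495 − 3(Ps − 13) = 534 - 3Ps. Setting this equal to supply: 534 - 3Ps = -173 + 6Ps, so Ps = 707/9.
Buyers pay Pb = 707/9 − 13 = 590/9; x' = -173 + 6·(707/9) = 895/3.
The subsidy expands output by 895/3 − 817/3 = 26 past the efficient level; on those units the gap between marginal cost and willingness to pay runs from 0 up to 13.
DWL = ½ × 13 × 26 = 169.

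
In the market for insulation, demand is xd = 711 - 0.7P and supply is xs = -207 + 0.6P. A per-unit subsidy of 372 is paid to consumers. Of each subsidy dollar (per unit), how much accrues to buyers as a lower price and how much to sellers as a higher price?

Pre-subsidy: 711 - 0.7P = -207 + 0.6P gives P* = 9180/13, x* = 2817/13.
With the rebate, buyers effectively pay Pb = Ps − 372, where Ps is the price sellers receive.
Demand in terms of Ps becomes xd = 711 − 0.7(Ps − 372) = 971.4 - 0.7Ps. Setting this equal to supply: 971.4 - 0.7Ps = -207 + 0.6Ps, so Ps = 11784/13.
Buyers pay Pb = 11784/13 − 372 = 6948/13; x' = -207 + 0.6·(11784/13) = 21897/65.
Buyers' price falls by P* − Pb = 9180/13 − 6948/13 = 2232/13; sellers' price rises by Ps − P* = 11784/13 − 9180/13 = 2604/13.

Buyers gain 2232/13 per unit; sellers gain 2604/13 per unit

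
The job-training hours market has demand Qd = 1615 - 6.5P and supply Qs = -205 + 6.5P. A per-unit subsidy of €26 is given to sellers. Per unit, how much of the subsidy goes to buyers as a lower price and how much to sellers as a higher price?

Pre-subsidy: 1615 - 6.5P = -205 + 6.5P gives P* = 140, Q* = 705.
With the subsidy, sellers receive Ps = Pb + 26 for each unit, where Pb is the price buyers pay.
Supply in terms of Pb becomes Qs = -205 + 6.5(Pb + 26) = -36 + 6.5Pb. Setting this equal to demand: 1615 - 6.5Pb = -36 + 6.5Pb, so Pb = 127.
Sellers receive Ps = 127 + 26 = 153; Q' = 1615 − 6.5·127 = 789.5.
Buyers' price falls by P* − Pb = 140 − 127 = 13; sellers' price rises by Ps − P* = 153 − 140 = 13.

Buyers gain €13 per unit; sellers gain €13 per unit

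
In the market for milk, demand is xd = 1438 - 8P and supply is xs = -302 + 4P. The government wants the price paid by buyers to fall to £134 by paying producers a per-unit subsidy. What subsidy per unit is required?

At a buyer price of 134, quantity demanded is 1438 − 8·134 = 366.
Sellers supply 366 only when they receive Ps with -302 + 4·Ps = 366, i.e. Ps = 167.
s = Ps − Pb = 167 − 134 = 33.

Required subsidy s = £33 per unit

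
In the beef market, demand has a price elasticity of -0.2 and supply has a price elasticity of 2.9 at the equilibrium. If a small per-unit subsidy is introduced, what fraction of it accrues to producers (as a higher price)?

Producer share = 2/31

For a small subsidy around the equilibrium, the benefit split depends on the relative slopes, which at a point are proportional to the elasticities.
Buyer share = εs/(εs + |εd|) = 2.9/(2.9 + 0.2) = 29/31; seller share = |εd|/(εs + |εd|) = 2/31.
So producers capture 2/31 of the subsidy.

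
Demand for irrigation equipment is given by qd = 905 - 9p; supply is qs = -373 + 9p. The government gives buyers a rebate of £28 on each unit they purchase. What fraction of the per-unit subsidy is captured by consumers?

Consumer share = 0.5

Pre-subsidy: 905 - 9p = -373 + 9p gives p* = 71, q* = 266.
With the rebate, buyers effectively pay pb = ps − 28, where ps is the price sellers receive.
Demand in terms of ps becomes qd = 905 − 9(ps − 28) = 1157 - 9ps. Setting this equal to supply: 1157 - 9ps = -373 + 9ps, so ps = 85.
Buyers pay pb = 85 − 28 = 57; q' = -373 + 9·85 = 392.
Buyers' price falls by p* − pb = 71 − 57 = 14; sellers' price rises by ps − p* = 85 − 71 = 14.
So consumers capture 14/28 = 0.5 of each unit of subsidy.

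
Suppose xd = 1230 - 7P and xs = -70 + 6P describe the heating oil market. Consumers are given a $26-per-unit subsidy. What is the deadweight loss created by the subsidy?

Pre-subsidy: 1230 - 7P = -70 + 6P gives P* = 100, x* = 530.
With the rebate, buyers effectively pay Pb = Ps − 26, where Ps is the price sellers receive.
Demand in terms of Ps becomes xd = 1230 − 7(Ps − 26) = 1412 - 7Ps. Setting this equal to supply: 1412 - 7Ps = -70 + 6Ps, so Ps = 114.
Buyers pay Pb = 114 − 26 = 88; x' = -70 + 6·114 = 614.
The subsidy expands output by 614 − 530 = 84 past the efficient level; on those units the gap between marginal cost and willingness to pay runs from 0 up to 26.
DWL = ½ × 26 × 84 = 1092.

Deadweight loss = $1092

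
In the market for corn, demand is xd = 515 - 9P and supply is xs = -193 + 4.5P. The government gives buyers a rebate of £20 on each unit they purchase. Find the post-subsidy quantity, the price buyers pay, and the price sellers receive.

x' = 103; buyers pay 412/9; sellers receive 592/9

Pre-subsidy: 515 - 9P = -193 + 4.5P gives P* = 472/9, x* = 43.
With the rebate, buyers effectively pay Pb = Ps − 20, where Ps is the price sellers receive.
Demand in terms of Ps becomes xd = 515 − 9(Ps − 20) = 695 - 9Ps. Setting this equal to supply: 695 - 9Ps = -193 + 4.5Ps, so Ps = 592/9.
Buyers pay Pb = 592/9 − 20 = 412/9; x' = -193 + 4.5·(592/9) = 103.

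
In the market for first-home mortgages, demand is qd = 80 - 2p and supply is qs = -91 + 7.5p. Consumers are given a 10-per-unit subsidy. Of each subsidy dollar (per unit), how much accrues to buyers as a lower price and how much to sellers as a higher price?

Pre-subsidy: 80 - 2p = -91 + 7.5p gives p* = 18, q* = 44.
With the rebate, buyers effectively pay pb = ps − 10, where ps is the price sellers receive.
Demand in terms of ps becomes qd = 80 − 2(ps − 10) = 100 - 2ps. Setting this equal to supply: 100 - 2ps = -91 + 7.5ps, so ps = 382/19.
Buyers pay pb = 382/19 − 10 = 192/19; q' = -91 + 7.5·(382/19) = 1136/19.
Buyers' price falls by p* − pb = 18 − 192/19 = 150/19; sellers' price rises by ps − p* = 382/19 − 18 = 40/19.

Buyers gain 150/19 per unit; sellers gain 40/19 per unit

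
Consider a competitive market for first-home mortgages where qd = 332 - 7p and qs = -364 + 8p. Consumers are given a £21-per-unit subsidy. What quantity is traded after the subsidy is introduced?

q' = 85.6

Pre-subsidy: 332 - 7p = -364 + 8p gives p* = 46.4, q* = 7.2.
With the rebate, buyers effectively pay pb = ps − 21, where ps is the price sellers receive.
Demand in terms of ps becomes qd = 332 − 7(ps − 21) = 479 - 7ps. Setting this equal to supply: 479 - 7ps = -364 + 8ps, so ps = 56.2.
Buyers pay pb = 56.2 − 21 = 35.2; q' = -364 + 8·56.2 = 85.6.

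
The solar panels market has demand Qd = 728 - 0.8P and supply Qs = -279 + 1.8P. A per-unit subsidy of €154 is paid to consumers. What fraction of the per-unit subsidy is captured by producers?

Producer share = 4/13

Pre-subsidy: 728 - 0.8P = -279 + 1.8P gives P* = 5035/13, Q* = 5436/13.
With the rebate, buyers effectively pay Pb = Ps − 154, where Ps is the price sellers receive.
Demand in terms of Ps becomes Qd = 728 − 0.8(Ps − 154) = 851.2 - 0.8Ps. Setting this equal to supply: 851.2 - 0.8Ps = -279 + 1.8Ps, so Ps = 5651/13.
Buyers pay Pb = 5651/13 − 154 = 3649/13; Q' = -279 + 1.8·(5651/13) = 32724/65.
Buyers' price falls by P* − Pb = 5035/13 − 3649/13 = 1386/13; sellers' price rises by Ps − P* = 5651/13 − 5035/13 = 616/13.
So producers capture (616/13)/154 = 4/13 of each unit of subsidy.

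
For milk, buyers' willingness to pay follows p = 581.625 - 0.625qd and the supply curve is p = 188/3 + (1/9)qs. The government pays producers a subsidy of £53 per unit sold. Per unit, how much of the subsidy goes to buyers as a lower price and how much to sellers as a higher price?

Buyers gain £45 per unit; sellers gain £8 per unit

Pre-subsidy: 581.625 - 0.625q = 188/3 + (1/9)q gives q* = 705 and p* = 141.
With the subsidy, sellers receive ps = pb + 53 for each unit, where pb is the price buyers pay.
On the curves, pb = 581.625 - 0.625q and ps = 188/3 + (1/9)q; the wedge ps − pb = 53 gives 188/3 + (1/9)q − (581.625 - 0.625q) = 53, so q' = 777.
Then pb = 581.625 − 0.625·777 = 96 and ps = 188/3 + (1/9)·777 = 149.
Buyers' price falls by p* − pb = 141 − 96 = 45; sellers' price rises by ps − p* = 149 − 141 = 8.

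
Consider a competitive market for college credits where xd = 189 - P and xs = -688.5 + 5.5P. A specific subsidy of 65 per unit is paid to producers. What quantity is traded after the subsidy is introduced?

x' = 109

Pre-subsidy: 189 - P = -688.5 + 5.5P gives P* = 135, x* = 54.
With the subsidy, sellers receive Ps = Pb + 65 for each unit, where Pb is the price buyers pay.
Supply in terms of Pb becomes xs = -688.5 + 5.5(Pb + 65) = -331 + 5.5Pb. Setting this equal to demand: 189 - Pb = -331 + 5.5Pb, so Pb = 80.
Sellers receive Ps = 80 + 65 = 145; x' = 189 − 1·80 = 109.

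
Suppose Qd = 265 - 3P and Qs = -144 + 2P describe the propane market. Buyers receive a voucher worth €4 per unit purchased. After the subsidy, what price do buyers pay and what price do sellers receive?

Pre-subsidy: 265 - 3P = -144 + 2P gives P* = 81.8, Q* = 19.6.
With the rebate, buyers effectively pay Pb = Ps − 4, where Ps is the price sellers receive.
Demand in terms of Ps becomes Qd = 265 − 3(Ps − 4) = 277 - 3Ps. Setting this equal to supply: 277 - 3Ps = -144 + 2Ps, so Ps = 84.2.
Buyers pay Pb = 84.2 − 4 = 80.2; Q' = -144 + 2·84.2 = 24.4.

Buyers pay €80.2; sellers receive €84.2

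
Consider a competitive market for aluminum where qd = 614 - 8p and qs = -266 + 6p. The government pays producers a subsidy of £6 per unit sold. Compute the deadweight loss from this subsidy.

Pre-subsidy: 614 - 8p = -266 + 6p gives p* = 440/7, q* = 778/7.
With the subsidy, sellers receive ps = pb + 6 for each unit, where pb is the price buyers pay.
Supply in terms of pb becomes qs = -266 + 6(pb + 6) = -230 + 6pb. Setting this equal to demand: 614 - 8pb = -230 + 6pb, so pb = 422/7.
Sellers receive ps = 422/7 + 6 = 464/7; q' = 614 − 8·(422/7) = 922/7.
The subsidy expands output by 922/7 − 778/7 = 144/7 past the efficient level; on those units the gap between marginal cost and willingness to pay runs from 0 up to 6.
DWL = ½ × 6 × 144/7 = 432/7.

Deadweight loss = 432/7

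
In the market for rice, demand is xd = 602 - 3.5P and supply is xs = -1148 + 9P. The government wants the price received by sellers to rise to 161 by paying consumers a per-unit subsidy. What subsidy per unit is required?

At a seller price of 161, quantity supplied is -1148 + 9·161 = 301.
Buyers absorb 301 only when they pay Pb with 602 − 3.5·Pb = 301, i.e. Pb = 86.
s = Ps − Pb = 161 − 86 = 75.

Required subsidy s = 75 per unit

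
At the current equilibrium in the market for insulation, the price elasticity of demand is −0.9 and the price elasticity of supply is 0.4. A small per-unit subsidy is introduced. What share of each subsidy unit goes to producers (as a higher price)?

Producer share = 9/13

For a small subsidy around the equilibrium, the benefit split depends on the relative slopes, which at a point are proportional to the elasticities.
Buyer share = εs/(εs + |εd|) = 0.4/(0.4 + 0.9) = 4/13; seller share = |εd|/(εs + |εd|) = 9/13.
So producers capture 9/13 of the subsidy.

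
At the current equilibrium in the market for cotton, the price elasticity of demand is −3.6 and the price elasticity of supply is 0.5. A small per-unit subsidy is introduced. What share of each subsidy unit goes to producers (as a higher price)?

Producer share = 36/41

For a small subsidy around the equilibrium, the benefit split depends on the relative slopes, which at a point are proportional to the elasticities.
Buyer share = εs/(εs + |εd|) = 0.5/(0.5 + 3.6) = 5/41; seller share = |εd|/(εs + |εd|) = 36/41.
So producers capture 36/41 of the subsidy.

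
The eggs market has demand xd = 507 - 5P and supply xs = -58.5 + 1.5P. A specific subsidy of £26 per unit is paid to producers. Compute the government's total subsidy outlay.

Government cost = £2652

Pre-subsidy: 507 - 5P = -58.5 + 1.5P gives P* = 87, x* = 72.
With the subsidy, sellers receive Ps = Pb + 26 for each unit, where Pb is the price buyers pay.
Supply in terms of Pb becomes xs = -58.5 + 1.5(Pb + 26) = -19.5 + 1.5Pb. Setting this equal to demand: 507 - 5Pb = -19.5 + 1.5Pb, so Pb = 81.
Sellers receive Ps = 81 + 26 = 107; x' = 507 − 5·81 = 102.
Government outlay = subsidy × quantity = 26 × 102 = 2652.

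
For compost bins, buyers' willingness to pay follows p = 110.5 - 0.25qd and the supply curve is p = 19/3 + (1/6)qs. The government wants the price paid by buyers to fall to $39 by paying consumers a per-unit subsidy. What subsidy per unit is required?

At a buyer price of 39, quantity demanded is 442 − 4·39 = 286.
Sellers supply 286 only when they receive ps = 19/3 + (1/6)·286 = 54.
s = ps − pb = 54 − 39 = 15.

Required subsidy s = $15 per unit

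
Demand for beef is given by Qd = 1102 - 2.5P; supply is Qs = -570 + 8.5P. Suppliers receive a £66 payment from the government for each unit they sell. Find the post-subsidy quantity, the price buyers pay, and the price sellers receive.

Pre-subsidy: 1102 - 2.5P = -570 + 8.5P gives P* = 152, Q* = 722.
With the subsidy, sellers receive Ps = Pb + 66 for each unit, where Pb is the price buyers pay.
Supply in terms of Pb becomes Qs = -570 + 8.5(Pb + 66) = -9 + 8.5Pb. Setting this equal to demand: 1102 - 2.5Pb = -9 + 8.5Pb, so Pb = 101.
Sellers receive Ps = 101 + 66 = 167; Q' = 1102 − 2.5·101 = 849.5.

Q' = 849.5; buyers pay £101; sellers receive £167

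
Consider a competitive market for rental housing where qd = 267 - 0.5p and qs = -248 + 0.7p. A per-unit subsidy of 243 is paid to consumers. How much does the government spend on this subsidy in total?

Government cost = 29959.875

Pre-subsidy: 267 - 0.5p = -248 + 0.7p gives p* = 2575/6, q* = 629/12.
With the rebate, buyers effectively pay pb = ps − 243, where ps is the price sellers receive.
Demand in terms of ps becomes qd = 267 − 0.5(ps − 243) = 388.5 - 0.5ps. Setting this equal to supply: 388.5 - 0.5ps = -248 + 0.7ps, so ps = 6365/12.
Buyers pay pb = 6365/12 − 243 = 3449/12; q' = -248 + 0.7·(6365/12) = 2959/24.
Government outlay = subsidy × quantity = 243 × 2959/24 = 29959.875.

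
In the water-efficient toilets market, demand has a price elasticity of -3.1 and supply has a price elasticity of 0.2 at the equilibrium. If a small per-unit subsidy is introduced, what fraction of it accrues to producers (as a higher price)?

For a small subsidy around the equilibrium, the benefit split depends on the relative slopes, which at a point are proportional to the elasticities.
Buyer share = εs/(εs + |εd|) = 0.2/(0.2 + 3.1) = 2/33; seller share = |εd|/(εs + |εd|) = 31/33.
So producers capture 31/33 of the subsidy.

Producer share = 31/33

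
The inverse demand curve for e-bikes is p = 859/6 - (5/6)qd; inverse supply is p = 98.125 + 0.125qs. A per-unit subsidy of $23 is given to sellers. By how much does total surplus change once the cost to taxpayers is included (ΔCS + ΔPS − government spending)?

Net change in total surplus = -$276

Pre-subsidy: 859/6 - (5/6)q = 98.125 + 0.125q gives q* = 47 and p* = 104.
With the subsidy, sellers receive ps = pb + 23 for each unit, where pb is the price buyers pay.
On the curves, pb = 859/6 - (5/6)q and ps = 98.125 + 0.125q; the wedge ps − pb = 23 gives 98.125 + 0.125q − (859/6 - (5/6)q) = 23, so q' = 71.
Then pb = 859/6 − (5/6)·71 = 84 and ps = 98.125 + 0.125·71 = 107.
ΔCS = ½(47 + 71)(104 − 84) = 1180; ΔPS = ½(47 + 71)(107 − 104) = 177.
Government spending = 23 × 71 = 1633.
Net change = 1180 + 177 − 1633 = -276. The loss equals the DWL triangle ½·23·24.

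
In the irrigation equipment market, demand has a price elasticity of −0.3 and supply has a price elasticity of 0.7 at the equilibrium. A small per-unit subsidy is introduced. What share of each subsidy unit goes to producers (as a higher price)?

Producer share = 0.3

For a small subsidy around the equilibrium, the benefit split depends on the relative slopes, which at a point are proportional to the elasticities.
Buyer share = εs/(εs + |εd|) = 0.7/(0.7 + 0.3) = 0.7; seller share = |εd|/(εs + |εd|) = 0.3.
So producers capture 0.3 of the subsidy.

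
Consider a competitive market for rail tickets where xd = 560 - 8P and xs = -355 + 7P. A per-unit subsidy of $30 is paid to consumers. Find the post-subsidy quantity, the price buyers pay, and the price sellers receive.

x' = 184; buyers pay $47; sellers receive $77

Pre-subsidy: 560 - 8P = -355 + 7P gives P* = 61, x* = 72.
With the rebate, buyers effectively pay Pb = Ps − 30, where Ps is the price sellers receive.
Demand in terms of Ps becomes xd = 560 − 8(Ps − 30) = 800 - 8Ps. Setting this equal to supply: 800 - 8Ps = -355 + 7Ps, so Ps = 77.
Buyers pay Pb = 77 − 30 = 47; x' = -355 + 7·77 = 184.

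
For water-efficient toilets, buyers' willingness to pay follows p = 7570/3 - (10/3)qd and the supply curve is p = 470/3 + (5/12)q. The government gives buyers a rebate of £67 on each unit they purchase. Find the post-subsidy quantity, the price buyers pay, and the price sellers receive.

q' = 29204/45; buyers pay 9722/27; sellers receive 11531/27

Pre-subsidy: 7570/3 - (10/3)q = 470/3 + (5/12)q gives q* = 5680/9 and p* = 11330/27.
With the rebate, buyers effectively pay pb = ps − 67, where ps is the price sellers receive.
On the curves, pb = 7570/3 - (10/3)q and ps = 470/3 + (5/12)q; the wedge ps − pb = 67 gives 470/3 + (5/12)q − (7570/3 - (10/3)q) = 67, so q' = 29204/45.
Then pb = 7570/3 − (10/3)·(29204/45) = 9722/27 and ps = 470/3 + (5/12)·(29204/45) = 11531/27.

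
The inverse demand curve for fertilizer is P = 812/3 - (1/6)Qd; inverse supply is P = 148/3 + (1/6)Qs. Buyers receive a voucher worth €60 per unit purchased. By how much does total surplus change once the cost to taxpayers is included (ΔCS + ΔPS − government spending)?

Net change in total surplus = -€5400

Pre-subsidy: 812/3 - (1/6)Q = 148/3 + (1/6)Q gives Q* = 664 and P* = 160.
With the rebate, buyers effectively pay Pb = Ps − 60, where Ps is the price sellers receive.
On the curves, Pb = 812/3 - (1/6)Q and Ps = 148/3 + (1/6)Q; the wedge Ps − Pb = 60 gives 148/3 + (1/6)Q − (812/3 - (1/6)Q) = 60, so Q' = 844.
Then Pb = 812/3 − (1/6)·844 = 130 and Ps = 148/3 + (1/6)·844 = 190.
ΔCS = ½(664 + 844)(160 − 130) = 22620; ΔPS = ½(664 + 844)(190 − 160) = 22620.
Government spending = 60 × 844 = 50640.
Net change = 22620 + 22620 − 50640 = -5400. The loss equals the DWL triangle ½·60·180.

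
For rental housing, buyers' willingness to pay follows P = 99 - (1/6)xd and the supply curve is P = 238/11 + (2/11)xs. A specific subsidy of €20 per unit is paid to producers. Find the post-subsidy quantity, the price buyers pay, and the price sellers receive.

x' = 6426/23; buyers pay 1206/23; sellers receive 1666/23

Pre-subsidy: 99 - (1/6)x = 238/11 + (2/11)x gives x* = 222 and P* = 62.
With the subsidy, sellers receive Ps = Pb + 20 for each unit, where Pb is the price buyers pay.
On the curves, Pb = 99 - (1/6)x and Ps = 238/11 + (2/11)x; the wedge Ps − Pb = 20 gives 238/11 + (2/11)x − (99 - (1/6)x) = 20, so x' = 6426/23.
Then Pb = 99 − (1/6)·(6426/23) = 1206/23 and Ps = 238/11 + (2/11)·(6426/23) = 1666/23.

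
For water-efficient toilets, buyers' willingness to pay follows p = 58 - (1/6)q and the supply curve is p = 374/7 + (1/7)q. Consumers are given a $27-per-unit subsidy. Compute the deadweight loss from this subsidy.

Pre-subsidy: 58 - (1/6)q = 374/7 + (1/7)q gives q* = 192/13 and p* = 722/13.
With the rebate, buyers effectively pay pb = ps − 27, where ps is the price sellers receive.
On the curves, pb = 58 - (1/6)q and ps = 374/7 + (1/7)q; the wedge ps − pb = 27 gives 374/7 + (1/7)q − (58 - (1/6)q) = 27, so q' = 102.
Then pb = 58 − (1/6)·102 = 41 and ps = 374/7 + (1/7)·102 = 68.
The subsidy expands output by 102 − 192/13 = 1134/13 past the efficient level; on those units the gap between marginal cost and willingness to pay runs from 0 up to 27.
DWL = ½ × 27 × 1134/13 = 15309/13.

Deadweight loss = 15309/13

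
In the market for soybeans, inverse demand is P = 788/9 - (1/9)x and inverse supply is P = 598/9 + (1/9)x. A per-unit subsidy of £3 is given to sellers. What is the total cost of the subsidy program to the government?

Government cost = £325.5

Pre-subsidy: 788/9 - (1/9)x = 598/9 + (1/9)x gives x* = 95 and P* = 77.
With the subsidy, sellers receive Ps = Pb + 3 for each unit, where Pb is the price buyers pay.
On the curves, Pb = 788/9 - (1/9)x and Ps = 598/9 + (1/9)x; the wedge Ps − Pb = 3 gives 598/9 + (1/9)x − (788/9 - (1/9)x) = 3, so x' = 108.5.
Then Pb = 788/9 − (1/9)·108.5 = 75.5 and Ps = 598/9 + (1/9)·108.5 = 78.5.
Government outlay = subsidy × quantity = 3 × 108.5 = 325.5.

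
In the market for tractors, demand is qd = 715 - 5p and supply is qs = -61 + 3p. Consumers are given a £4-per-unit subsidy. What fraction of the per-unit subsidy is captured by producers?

Pre-subsidy: 715 - 5p = -61 + 3p gives p* = 97, q* = 230.
With the rebate, buyers effectively pay pb = ps − 4, where ps is the price sellers receive.
Demand in terms of ps becomes qd = 715 − 5(ps − 4) = 735 - 5ps. Setting this equal to supply: 735 - 5ps = -61 + 3ps, so ps = 99.5.
Buyers pay pb = 99.5 − 4 = 95.5; q' = -61 + 3·99.5 = 237.5.
Buyers' price falls by p* − pb = 97 − 95.5 = 1.5; sellers' price rises by ps − p* = 99.5 − 97 = 2.5.
So producers capture 2.5/4 = 0.625 of each unit of subsidy.

Producer share = 0.625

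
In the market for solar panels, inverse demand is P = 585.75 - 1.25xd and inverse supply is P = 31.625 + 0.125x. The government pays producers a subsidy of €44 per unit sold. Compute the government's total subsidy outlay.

Pre-subsidy: 585.75 - 1.25x = 31.625 + 0.125x gives x* = 403 and P* = 82.
With the subsidy, sellers receive Ps = Pb + 44 for each unit, where Pb is the price buyers pay.
On the curves, Pb = 585.75 - 1.25x and Ps = 31.625 + 0.125x; the wedge Ps − Pb = 44 gives 31.625 + 0.125x − (585.75 - 1.25x) = 44, so x' = 435.
Then Pb = 585.75 − 1.25·435 = 42 and Ps = 31.625 + 0.125·435 = 86.
Government outlay = subsidy × quantity = 44 × 435 = 19140.

Government cost = €19140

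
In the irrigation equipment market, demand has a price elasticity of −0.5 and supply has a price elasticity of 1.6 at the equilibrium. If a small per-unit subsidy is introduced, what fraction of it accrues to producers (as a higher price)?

For a small subsidy around the equilibrium, the benefit split depends on the relative slopes, which at a point are proportional to the elasticities.
Buyer share = εs/(εs + |εd|) = 1.6/(1.6 + 0.5) = 16/21; seller share = |εd|/(εs + |εd|) = 5/21.
So producers capture 5/21 of the subsidy.

Producer share = 5/21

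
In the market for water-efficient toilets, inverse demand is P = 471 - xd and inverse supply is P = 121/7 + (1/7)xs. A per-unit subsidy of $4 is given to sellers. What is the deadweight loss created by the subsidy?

Deadweight loss = $7

Pre-subsidy: 471 - x = 121/7 + (1/7)x gives x* = 397 and P* = 74.
With the subsidy, sellers receive Ps = Pb + 4 for each unit, where Pb is the price buyers pay.
On the curves, Pb = 471 - x and Ps = 121/7 + (1/7)x; the wedge Ps − Pb = 4 gives 121/7 + (1/7)x − (471 - x) = 4, so x' = 400.5.
Then Pb = 471 − 1·400.5 = 70.5 and Ps = 121/7 + (1/7)·400.5 = 74.5.
The subsidy expands output by 400.5 − 397 = 3.5 past the efficient level; on those units the gap between marginal cost and willingness to pay runs from 0 up to 4.
DWL = ½ × 4 × 3.5 = 7.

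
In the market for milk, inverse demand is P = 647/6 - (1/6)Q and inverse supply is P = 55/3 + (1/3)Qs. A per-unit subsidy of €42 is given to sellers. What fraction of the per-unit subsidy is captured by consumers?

Pre-subsidy: 647/6 - (1/6)Q = 55/3 + (1/3)Q gives Q* = 179 and P* = 78.
With the subsidy, sellers receive Ps = Pb + 42 for each unit, where Pb is the price buyers pay.
On the curves, Pb = 647/6 - (1/6)Q and Ps = 55/3 + (1/3)Q; the wedge Ps − Pb = 42 gives 55/3 + (1/3)Q − (647/6 - (1/6)Q) = 42, so Q' = 263.
Then Pb = 647/6 − (1/6)·263 = 64 and Ps = 55/3 + (1/3)·263 = 106.
Buyers' price falls by P* − Pb = 78 − 64 = 14; sellers' price rises by Ps − P* = 106 − 78 = 28.
So consumers capture 14/42 = 1/3 of each unit of subsidy.

Consumer share = 1/3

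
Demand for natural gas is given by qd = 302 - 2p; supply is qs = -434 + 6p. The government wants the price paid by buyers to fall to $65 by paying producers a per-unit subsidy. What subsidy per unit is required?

Required subsidy s = $36 per unit

At a buyer price of 65, quantity demanded is 302 − 2·65 = 172.
Sellers supply 172 only when they receive ps with -434 + 6·ps = 172, i.e. ps = 101.
s = ps − pb = 101 − 65 = 36.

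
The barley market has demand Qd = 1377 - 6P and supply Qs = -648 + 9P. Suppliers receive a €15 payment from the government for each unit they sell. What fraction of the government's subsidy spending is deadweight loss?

DWL / government spending = 1/23

Pre-subsidy: 1377 - 6P = -648 + 9P gives P* = 135, Q* = 567.
With the subsidy, sellers receive Ps = Pb + 15 for each unit, where Pb is the price buyers pay.
Supply in terms of Pb becomes Qs = -648 + 9(Pb + 15) = -513 + 9Pb. Setting this equal to demand: 1377 - 6Pb = -513 + 9Pb, so Pb = 126.
Sellers receive Ps = 126 + 15 = 141; Q' = 1377 − 6·126 = 621.
ΔCS = ½(567 + 621)(135 − 126) = 5346; ΔPS = ½(567 + 621)(141 − 135) = 3564.
Government spending = 15 × 621 = 9315.
DWL = ½ × 15 × (621 − 567) = 405; fraction = 405 / 9315 = 1/23.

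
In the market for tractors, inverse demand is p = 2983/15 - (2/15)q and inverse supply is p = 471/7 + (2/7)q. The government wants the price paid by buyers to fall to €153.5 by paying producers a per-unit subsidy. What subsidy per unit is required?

At a buyer price of 153.5, quantity demanded is 1491.5 − 7.5·153.5 = 340.25.
Sellers supply 340.25 only when they receive ps = 471/7 + (2/7)·340.25 = 164.5.
s = ps − pb = 164.5 − 153.5 = 11.

Required subsidy s = €11 per unit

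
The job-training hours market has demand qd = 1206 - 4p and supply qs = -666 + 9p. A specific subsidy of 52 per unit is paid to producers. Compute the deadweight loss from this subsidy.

Pre-subsidy: 1206 - 4p = -666 + 9p gives p* = 144, q* = 630.
With the subsidy, sellers receive ps = pb + 52 for each unit, where pb is the price buyers pay.
Supply in terms of pb becomes qs = -666 + 9(pb + 52) = -198 + 9pb. Setting this equal to demand: 1206 - 4pb = -198 + 9pb, so pb = 108.
Sellers receive ps = 108 + 52 = 160; q' = 1206 − 4·108 = 774.
The subsidy expands output by 774 − 630 = 144 past the efficient level; on those units the gap between marginal cost and willingness to pay runs from 0 up to 52.
DWL = ½ × 52 × 144 = 3744.

Deadweight loss = 3744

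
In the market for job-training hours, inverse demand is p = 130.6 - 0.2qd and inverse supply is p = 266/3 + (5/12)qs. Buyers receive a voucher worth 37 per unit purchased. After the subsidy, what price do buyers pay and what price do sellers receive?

Pre-subsidy: 130.6 - 0.2q = 266/3 + (5/12)q gives q* = 68 and p* = 117.
With the rebate, buyers effectively pay pb = ps − 37, where ps is the price sellers receive.
On the curves, pb = 130.6 - 0.2q and ps = 266/3 + (5/12)q; the wedge ps − pb = 37 gives 266/3 + (5/12)q − (130.6 - 0.2q) = 37, so q' = 128.
Then pb = 130.6 − 0.2·128 = 105 and ps = 266/3 + (5/12)·128 = 142.

Buyers pay 105; sellers receive 142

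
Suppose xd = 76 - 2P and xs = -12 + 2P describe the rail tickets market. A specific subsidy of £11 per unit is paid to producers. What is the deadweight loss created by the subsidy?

Deadweight loss = £60.5

Pre-subsidy: 76 - 2P = -12 + 2P gives P* = 22, x* = 32.
With the subsidy, sellers receive Ps = Pb + 11 for each unit, where Pb is the price buyers pay.
Supply in terms of Pb becomes xs = -12 + 2(Pb + 11) = 10 + 2Pb. Setting this equal to demand: 76 - 2Pb = 10 + 2Pb, so Pb = 16.5.
Sellers receive Ps = 16.5 + 11 = 27.5; x' = 76 − 2·16.5 = 43.
The subsidy expands output by 43 − 32 = 11 past the efficient level; on those units the gap between marginal cost and willingness to pay runs from 0 up to 11.
DWL = ½ × 11 × 11 = 60.5.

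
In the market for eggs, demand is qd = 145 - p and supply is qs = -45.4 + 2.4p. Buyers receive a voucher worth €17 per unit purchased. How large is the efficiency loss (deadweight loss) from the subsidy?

Deadweight loss = €102

Pre-subsidy: 145 - p = -45.4 + 2.4p gives p* = 56, q* = 89.
With the rebate, buyers effectively pay pb = ps − 17, where ps is the price sellers receive.
Demand in terms of ps becomes qd = 145 − 1(ps − 17) = 162 - ps. Setting this equal to supply: 162 - ps = -45.4 + 2.4ps, so ps = 61.
Buyers pay pb = 61 − 17 = 44; q' = -45.4 + 2.4·61 = 101.
The subsidy expands output by 101 − 89 = 12 past the efficient level; on those units the gap between marginal cost and willingness to pay runs from 0 up to 17.
DWL = ½ × 17 × 12 = 102.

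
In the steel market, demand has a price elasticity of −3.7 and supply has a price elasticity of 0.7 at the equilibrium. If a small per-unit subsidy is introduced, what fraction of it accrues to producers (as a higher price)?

For a small subsidy around the equilibrium, the benefit split depends on the relative slopes, which at a point are proportional to the elasticities.
Buyer share = εs/(εs + |εd|) = 0.7/(0.7 + 3.7) = 7/44; seller share = |εd|/(εs + |εd|) = 37/44.
So producers capture 37/44 of the subsidy.

Producer share = 37/44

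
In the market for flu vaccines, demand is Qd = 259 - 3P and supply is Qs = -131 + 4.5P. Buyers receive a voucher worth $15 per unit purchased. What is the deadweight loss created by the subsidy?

Deadweight loss = $202.5

Pre-subsidy: 259 - 3P = -131 + 4.5P gives P* = 52, Q* = 103.
With the rebate, buyers effectively pay Pb = Ps − 15, where Ps is the price sellers receive.
Demand in terms of Ps becomes Qd = 259 − 3(Ps − 15) = 304 - 3Ps. Setting this equal to supply: 304 - 3Ps = -131 + 4.5Ps, so Ps = 58.
Buyers pay Pb = 58 − 15 = 43; Q' = -131 + 4.5·58 = 130.
The subsidy expands output by 130 − 103 = 27 past the efficient level; on those units the gap between marginal cost and willingness to pay runs from 0 up to 15.
DWL = ½ × 15 × 27 = 202.5.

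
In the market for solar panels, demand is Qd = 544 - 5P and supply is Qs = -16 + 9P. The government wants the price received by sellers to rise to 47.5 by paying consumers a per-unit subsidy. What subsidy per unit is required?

Required subsidy s = 21 per unit

At a seller price of 47.5, quantity supplied is -16 + 9·47.5 = 411.5.
Buyers absorb 411.5 only when they pay Pb with 544 − 5·Pb = 411.5, i.e. Pb = 26.5.
s = Ps − Pb = 47.5 − 26.5 = 21.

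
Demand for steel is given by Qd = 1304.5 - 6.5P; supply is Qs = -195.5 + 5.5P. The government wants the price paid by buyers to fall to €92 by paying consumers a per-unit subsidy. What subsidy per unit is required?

At a buyer price of 92, quantity demanded is 1304.5 − 6.5·92 = 706.5.
Sellers supply 706.5 only when they receive Ps with -195.5 + 5.5·Ps = 706.5, i.e. Ps = 164.
s = Ps − Pb = 164 − 92 = 72.

Required subsidy s = €72 per unit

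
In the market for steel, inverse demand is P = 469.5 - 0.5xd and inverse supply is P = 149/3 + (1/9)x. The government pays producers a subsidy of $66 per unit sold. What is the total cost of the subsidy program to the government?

Government cost = $52470

Pre-subsidy: 469.5 - 0.5x = 149/3 + (1/9)x gives x* = 687 and P* = 126.
With the subsidy, sellers receive Ps = Pb + 66 for each unit, where Pb is the price buyers pay.
On the curves, Pb = 469.5 - 0.5x and Ps = 149/3 + (1/9)x; the wedge Ps − Pb = 66 gives 149/3 + (1/9)x − (469.5 - 0.5x) = 66, so x' = 795.
Then Pb = 469.5 − 0.5·795 = 72 and Ps = 149/3 + (1/9)·795 = 138.
Government outlay = subsidy × quantity = 66 × 795 = 52470.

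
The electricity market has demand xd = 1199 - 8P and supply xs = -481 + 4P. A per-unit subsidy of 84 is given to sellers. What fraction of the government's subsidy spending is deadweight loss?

Pre-subsidy: 1199 - 8P = -481 + 4P gives P* = 140, x* = 79.
With the subsidy, sellers receive Ps = Pb + 84 for each unit, where Pb is the price buyers pay.
Supply in terms of Pb becomes xs = -481 + 4(Pb + 84) = -145 + 4Pb. Setting this equal to demand: 1199 - 8Pb = -145 + 4Pb, so Pb = 112.
Sellers receive Ps = 112 + 84 = 196; x' = 1199 − 8·112 = 303.
ΔCS = ½(79 + 303)(140 − 112) = 5348; ΔPS = ½(79 + 303)(196 − 140) = 10696.
Government spending = 84 × 303 = 25452.
DWL = ½ × 84 × (303 − 79) = 9408; fraction = 9408 / 25452 = 112/303.

DWL / government spending = 112/303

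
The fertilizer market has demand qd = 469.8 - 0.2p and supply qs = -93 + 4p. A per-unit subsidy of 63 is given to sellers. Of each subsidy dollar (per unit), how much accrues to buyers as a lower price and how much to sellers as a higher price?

Pre-subsidy: 469.8 - 0.2p = -93 + 4p gives p* = 134, q* = 443.
With the subsidy, sellers receive ps = pb + 63 for each unit, where pb is the price buyers pay.
Supply in terms of pb becomes qs = -93 + 4(pb + 63) = 159 + 4pb. Setting this equal to demand: 469.8 - 0.2pb = 159 + 4pb, so pb = 74.
Sellers receive ps = 74 + 63 = 137; q' = 469.8 − 0.2·74 = 455.
Buyers' price falls by p* − pb = 134 − 74 = 60; sellers' price rises by ps − p* = 137 − 134 = 3.

Buyers gain 60 per unit; sellers gain 3 per unit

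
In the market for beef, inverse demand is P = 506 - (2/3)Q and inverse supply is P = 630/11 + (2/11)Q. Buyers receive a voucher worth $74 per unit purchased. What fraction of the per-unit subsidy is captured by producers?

Producer share = 3/14

Pre-subsidy: 506 - (2/3)Q = 630/11 + (2/11)Q gives Q* = 3702/7 and P* = 1074/7.
With the rebate, buyers effectively pay Pb = Ps − 74, where Ps is the price sellers receive.
On the curves, Pb = 506 - (2/3)Q and Ps = 630/11 + (2/11)Q; the wedge Ps − Pb = 74 gives 630/11 + (2/11)Q − (506 - (2/3)Q) = 74, so Q' = 8625/14.
Then Pb = 506 − (2/3)·(8625/14) = 667/7 and Ps = 630/11 + (2/11)·(8625/14) = 1185/7.
Buyers' price falls by P* − Pb = 1074/7 − 667/7 = 407/7; sellers' price rises by Ps − P* = 1185/7 − 1074/7 = 111/7.
So producers capture (111/7)/74 = 3/14 of each unit of subsidy.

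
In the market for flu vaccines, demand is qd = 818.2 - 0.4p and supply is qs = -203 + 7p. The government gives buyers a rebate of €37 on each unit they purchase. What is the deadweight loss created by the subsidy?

Deadweight loss = €259

Pre-subsidy: 818.2 - 0.4p = -203 + 7p gives p* = 138, q* = 763.
With the rebate, buyers effectively pay pb = ps − 37, where ps is the price sellers receive.
Demand in terms of ps becomes qd = 818.2 − 0.4(ps − 37) = 833 - 0.4ps. Setting this equal to supply: 833 - 0.4ps = -203 + 7ps, so ps = 140.
Buyers pay pb = 140 − 37 = 103; q' = -203 + 7·140 = 777.
The subsidy expands output by 777 − 763 = 14 past the efficient level; on those units the gap between marginal cost and willingness to pay runs from 0 up to 37.
DWL = ½ × 37 × 14 = 259.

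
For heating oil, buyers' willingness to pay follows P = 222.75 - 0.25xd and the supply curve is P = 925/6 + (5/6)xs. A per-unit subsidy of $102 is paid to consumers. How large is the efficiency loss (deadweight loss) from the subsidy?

Deadweight loss = 62424/13

Pre-subsidy: 222.75 - 0.25x = 925/6 + (5/6)x gives x* = 823/13 and P* = 2690/13.
With the rebate, buyers effectively pay Pb = Ps − 102, where Ps is the price sellers receive.
On the curves, Pb = 222.75 - 0.25x and Ps = 925/6 + (5/6)x; the wedge Ps − Pb = 102 gives 925/6 + (5/6)x − (222.75 - 0.25x) = 102, so x' = 2047/13.
Then Pb = 222.75 − 0.25·(2047/13) = 2384/13 and Ps = 925/6 + (5/6)·(2047/13) = 3710/13.
The subsidy expands output by 2047/13 − 823/13 = 1224/13 past the efficient level; on those units the gap between marginal cost and willingness to pay runs from 0 up to 102.
DWL = ½ × 102 × 1224/13 = 62424/13.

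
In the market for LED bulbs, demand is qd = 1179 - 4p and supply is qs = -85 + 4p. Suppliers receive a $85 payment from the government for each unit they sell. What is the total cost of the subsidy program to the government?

Government cost = $60945

Pre-subsidy: 1179 - 4p = -85 + 4p gives p* = 158, q* = 547.
With the subsidy, sellers receive ps = pb + 85 for each unit, where pb is the price buyers pay.
Supply in terms of pb becomes qs = -85 + 4(pb + 85) = 255 + 4pb. Setting this equal to demand: 1179 - 4pb = 255 + 4pb, so pb = 115.5.
Sellers receive ps = 115.5 + 85 = 200.5; q' = 1179 − 4·115.5 = 717.
Government outlay = subsidy × quantity = 85 × 717 = 60945.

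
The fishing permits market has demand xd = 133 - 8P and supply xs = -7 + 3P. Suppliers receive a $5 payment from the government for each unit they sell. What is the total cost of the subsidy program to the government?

Pre-subsidy: 133 - 8P = -7 + 3P gives P* = 140/11, x* = 343/11.
With the subsidy, sellers receive Ps = Pb + 5 for each unit, where Pb is the price buyers pay.
Supply in terms of Pb becomes xs = -7 + 3(Pb + 5) = 8 + 3Pb. Setting this equal to demand: 133 - 8Pb = 8 + 3Pb, so Pb = 125/11.
Sellers receive Ps = 125/11 + 5 = 180/11; x' = 133 − 8·(125/11) = 463/11.
Government outlay = subsidy × quantity = 5 × 463/11 = 2315/11.

Government cost = 2315/11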